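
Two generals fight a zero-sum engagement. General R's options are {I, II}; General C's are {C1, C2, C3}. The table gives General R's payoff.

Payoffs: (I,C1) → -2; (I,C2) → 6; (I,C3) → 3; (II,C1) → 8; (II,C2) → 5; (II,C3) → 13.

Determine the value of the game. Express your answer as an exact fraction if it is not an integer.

Row minima: I → -2, II → 5; maximin = 5.
Column maxima: C1 → 8, C2 → 6, C3 → 13; minimax = 6.
5 ≠ 6, so there is no saddle point; optimal play is mixed.
C3 is strictly dominated by C1 (it gives General R strictly more in every row), so General C never plays it.
On the remaining 2×2 (I, II vs C1, C2):
Let General R play I with probability p. Expected payoff against C1: (-2)p + 8(1−p) = −10p + 8; against C2: 6p + 5(1−p) = p + 5.
Setting these equal: −10p + 8 = p + 5 ⇒ −11p = -3 ⇒ p = 3/11, and the value is (-10)·(3/11) + 8 = 58/11.
For General C: with q = P(C1), equating I's and II's payoffs gives −8q + 6 = 3q + 5 ⇒ q = 1/11.

58/11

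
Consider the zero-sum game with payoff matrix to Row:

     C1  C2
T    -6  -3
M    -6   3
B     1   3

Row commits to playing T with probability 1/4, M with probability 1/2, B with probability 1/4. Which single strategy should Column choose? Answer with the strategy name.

C1

If Column plays C1, Row's expected payoff is (1/4)·(-6) + (1/2)·(-6) + (1/4)·1 = -17/4.
If Column plays C2, Row's expected payoff is (1/4)·(-3) + (1/2)·3 + (1/4)·3 = 3/2.
Column minimizes Row's payoff; the smallest is -17/4, so the best response is C1.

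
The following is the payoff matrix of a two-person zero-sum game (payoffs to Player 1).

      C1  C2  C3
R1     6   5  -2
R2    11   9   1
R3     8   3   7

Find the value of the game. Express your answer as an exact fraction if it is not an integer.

5

Row minima: R1 → -2, R2 → 1, R3 → 3; maximin = 3.
Column maxima: C1 → 11, C2 → 9, C3 → 7; minimax = 7.
3 ≠ 7, so there is no saddle point; optimal play is mixed.
R1 is strictly dominated by R2, so Player 1 never plays it.
C1 is strictly dominated by C2 (it gives Player 1 strictly more in every row), so Player 2 never plays it.
On the remaining 2×2 (R2, R3 vs C2, C3):
Let Player 1 play R2 with probability p. Expected payoff against C2: 9p + 3(1−p) = 6p + 3; against C3: 1p + 7(1−p) = −6p + 7.
Setting these equal: 6p + 3 = −6p + 7 ⇒ 12p = 4 ⇒ p = 1/3, and the value is (6)·(1/3) + 3 = 5.
For Player 2: with q = P(C2), equating R2's and R3's payoffs gives 8q + 1 = −4q + 7 ⇒ q = 1/2.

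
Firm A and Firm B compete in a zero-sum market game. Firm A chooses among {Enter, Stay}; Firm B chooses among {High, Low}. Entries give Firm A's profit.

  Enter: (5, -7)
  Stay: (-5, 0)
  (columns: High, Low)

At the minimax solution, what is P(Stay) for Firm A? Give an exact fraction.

12/17

Row minima: Enter → -7, Stay → -5; maximin = -5.
Column maxima: High → 5, Low → 0; minimax = 0.
-5 ≠ 0, so there is no saddle point; optimal play is mixed.
Let Firm A play Enter with probability p. Expected payoff against High: 5p + (-5)(1−p) = 10p − 5; against Low: (-7)p + 0(1−p) = −7p.
Setting these equal: 10p − 5 = −7p ⇒ 17p = 5 ⇒ p = 5/17, and the value is (10)·(5/17) − 5 = -35/17.
For Firm B: with q = P(High), equating Enter's and Stay's payoffs gives 12q − 7 = −5q ⇒ q = 7/17.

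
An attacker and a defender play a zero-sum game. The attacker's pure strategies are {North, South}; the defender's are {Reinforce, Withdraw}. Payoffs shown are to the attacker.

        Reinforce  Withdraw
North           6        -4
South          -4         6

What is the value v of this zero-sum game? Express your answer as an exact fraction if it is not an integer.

Row minima: North → -4, South → -4; maximin = -4.
Column maxima: Reinforce → 6, Withdraw → 6; minimax = 6.
-4 ≠ 6, so there is no saddle point; optimal play is mixed.
Let the attacker play North with probability p. Expected payoff against Reinforce: 6p + (-4)(1−p) = 10p − 4; against Withdraw: (-4)p + 6(1−p) = −10p + 6.
Setting these equal: 10p − 4 = −10p + 6 ⇒ 20p = 10 ⇒ p = 1/2, and the value is (10)·(1/2) − 4 = 1.
For the defender: with q = P(Reinforce), equating North's and South's payoffs gives 10q − 4 = −10q + 6 ⇒ q = 1/2.

1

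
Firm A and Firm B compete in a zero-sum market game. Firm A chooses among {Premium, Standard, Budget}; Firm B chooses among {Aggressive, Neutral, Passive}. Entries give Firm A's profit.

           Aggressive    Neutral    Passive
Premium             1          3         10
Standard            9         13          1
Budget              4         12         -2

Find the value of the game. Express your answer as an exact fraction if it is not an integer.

Row minima: Premium → 1, Standard → 1, Budget → -2; maximin = 1.
Column maxima: Aggressive → 9, Neutral → 13, Passive → 10; minimax = 9.
1 ≠ 9, so there is no saddle point; optimal play is mixed.
Budget is strictly dominated by Standard, so Firm A never plays it.
Neutral is strictly dominated by Aggressive (it gives Firm A strictly more in every row), so Firm B never plays it.
On the remaining 2×2 (Premium, Standard vs Aggressive, Passive):
Let Firm A play Premium with probability p. Expected payoff against Aggressive: 1p + 9(1−p) = −8p + 9; against Passive: 10p + 1(1−p) = 9p + 1.
Setting these equal: −8p + 9 = 9p + 1 ⇒ −17p = -8 ⇒ p = 8/17, and the value is (-8)·(8/17) + 9 = 89/17.
For Firm B: with q = P(Aggressive), equating Premium's and Standard's payoffs gives −9q + 10 = 8q + 1 ⇒ q = 9/17.

89/17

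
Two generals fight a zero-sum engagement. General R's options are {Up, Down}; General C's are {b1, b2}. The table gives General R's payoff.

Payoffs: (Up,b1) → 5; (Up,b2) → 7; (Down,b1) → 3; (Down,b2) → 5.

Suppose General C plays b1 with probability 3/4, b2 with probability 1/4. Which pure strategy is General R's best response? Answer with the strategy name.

Expected payoff of Up: (3/4)·5 + (1/4)·7 = 11/2.
Expected payoff of Down: (3/4)·3 + (1/4)·5 = 7/2.
The largest is 11/2, so General R's best response is Up.

Up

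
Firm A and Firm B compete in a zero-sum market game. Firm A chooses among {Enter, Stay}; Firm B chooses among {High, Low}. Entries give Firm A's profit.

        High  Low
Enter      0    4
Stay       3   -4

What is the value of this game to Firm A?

Row minima: Enter → 0, Stay → -4; maximin = 0.
Column maxima: High → 3, Low → 4; minimax = 3.
0 ≠ 3, so there is no saddle point; optimal play is mixed.
Let Firm A play Enter with probability p. Expected payoff against High: 0p + 3(1−p) = −3p + 3; against Low: 4p + (-4)(1−p) = 8p − 4.
Setting these equal: −3p + 3 = 8p − 4 ⇒ −11p = -7 ⇒ p = 7/11, and the value is (-3)·(7/11) + 3 = 12/11.
For Firm B: with q = P(High), equating Enter's and Stay's payoffs gives −4q + 4 = 7q − 4 ⇒ q = 8/11.

12/11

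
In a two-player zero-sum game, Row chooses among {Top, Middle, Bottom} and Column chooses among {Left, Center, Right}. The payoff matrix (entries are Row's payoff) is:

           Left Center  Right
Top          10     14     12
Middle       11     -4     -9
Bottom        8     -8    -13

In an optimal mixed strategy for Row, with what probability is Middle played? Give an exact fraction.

1/11

Row minima: Top → 10, Middle → -9, Bottom → -13; maximin = 10.
Column maxima: Left → 11, Center → 14, Right → 12; minimax = 11.
10 ≠ 11, so there is no saddle point; optimal play is mixed.
Bottom is strictly dominated by Top, so Row never plays it.
Center is strictly dominated by Right (it gives Row strictly more in every row), so Column never plays it.
On the remaining 2×2 (Top, Middle vs Left, Right):
Let Row play Top with probability p. Expected payoff against Left: 10p + 11(1−p) = −p + 11; against Right: 12p + (-9)(1−p) = 21p − 9.
Setting these equal: −p + 11 = 21p − 9 ⇒ −22p = -20 ⇒ p = 10/11, and the value is (-1)·(10/11) + 11 = 111/11.
For Column: with q = P(Left), equating Top's and Middle's payoffs gives −2q + 12 = 20q − 9 ⇒ q = 21/22.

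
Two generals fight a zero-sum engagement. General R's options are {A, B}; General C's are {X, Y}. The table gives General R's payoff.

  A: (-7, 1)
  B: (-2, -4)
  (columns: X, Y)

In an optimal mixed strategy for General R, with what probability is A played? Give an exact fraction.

1/5

Row minima: A → -7, B → -4; maximin = -4.
Column maxima: X → -2, Y → 1; minimax = -2.
-4 ≠ -2, so there is no saddle point; optimal play is mixed.
Let General R play A with probability p. Expected payoff against X: (-7)p + (-2)(1−p) = −5p − 2; against Y: 1p + (-4)(1−p) = 5p − 4.
Setting these equal: −5p − 2 = 5p − 4 ⇒ −10p = -2 ⇒ p = 1/5, and the value is (-5)·(1/5) − 2 = -3.
For General C: with q = P(X), equating A's and B's payoffs gives −8q + 1 = 2q − 4 ⇒ q = 1/2.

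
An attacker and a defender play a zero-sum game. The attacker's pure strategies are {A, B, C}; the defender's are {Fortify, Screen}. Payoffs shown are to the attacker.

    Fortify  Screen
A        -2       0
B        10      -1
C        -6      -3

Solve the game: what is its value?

Row minima: A → -2, B → -1, C → -6; maximin = -1.
Column maxima: Fortify → 10, Screen → 0; minimax = 0.
-1 ≠ 0, so there is no saddle point; optimal play is mixed.
C is strictly dominated by A, so the attacker never plays it.
On the remaining 2×2 (A, B vs Fortify, Screen):
Let the attacker play A with probability p. Expected payoff against Fortify: (-2)p + 10(1−p) = −12p + 10; against Screen: 0p + (-1)(1−p) = p − 1.
Setting these equal: −12p + 10 = p − 1 ⇒ −13p = -11 ⇒ p = 11/13, and the value is (-12)·(11/13) + 10 = -2/13.
For the defender: with q = P(Fortify), equating A's and B's payoffs gives −2q = 11q − 1 ⇒ q = 1/13.

-2/13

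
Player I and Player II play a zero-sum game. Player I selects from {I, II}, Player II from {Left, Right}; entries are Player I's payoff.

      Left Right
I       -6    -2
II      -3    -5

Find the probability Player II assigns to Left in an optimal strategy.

Row minima: I → -6, II → -5; maximin = -5.
Column maxima: Left → -3, Right → -2; minimax = -3.
-5 ≠ -3, so there is no saddle point; optimal play is mixed.
Let Player I play I with probability p. Expected payoff against Left: (-6)p + (-3)(1−p) = −3p − 3; against Right: (-2)p + (-5)(1−p) = 3p − 5.
Setting these equal: −3p − 3 = 3p − 5 ⇒ −6p = -2 ⇒ p = 1/3, and the value is (-3)·(1/3) − 3 = -4.
For Player II: with q = P(Left), equating I's and II's payoffs gives −4q − 2 = 2q − 5 ⇒ q = 1/2.

1/2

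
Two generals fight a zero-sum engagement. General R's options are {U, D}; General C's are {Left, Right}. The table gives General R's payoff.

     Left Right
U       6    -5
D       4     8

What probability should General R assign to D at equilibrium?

Row minima: U → -5, D → 4; maximin = 4.
Column maxima: Left → 6, Right → 8; minimax = 6.
4 ≠ 6, so there is no saddle point; optimal play is mixed.
Let General R play U with probability p. Expected payoff against Left: 6p + 4(1−p) = 2p + 4; against Right: (-5)p + 8(1−p) = −13p + 8.
Setting these equal: 2p + 4 = −13p + 8 ⇒ 15p = 4 ⇒ p = 4/15, and the value is (2)·(4/15) + 4 = 68/15.
For General C: with q = P(Left), equating U's and D's payoffs gives 11q − 5 = −4q + 8 ⇒ q = 13/15.

11/15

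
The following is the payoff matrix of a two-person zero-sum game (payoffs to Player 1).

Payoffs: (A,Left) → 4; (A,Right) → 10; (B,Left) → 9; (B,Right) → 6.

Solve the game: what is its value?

22/3

Row minima: A → 4, B → 6; maximin = 6.
Column maxima: Left → 9, Right → 10; minimax = 9.
6 ≠ 9, so there is no saddle point; optimal play is mixed.
Let Player 1 play A with probability p. Expected payoff against Left: 4p + 9(1−p) = −5p + 9; against Right: 10p + 6(1−p) = 4p + 6.
Setting these equal: −5p + 9 = 4p + 6 ⇒ −9p = -3 ⇒ p = 1/3, and the value is (-5)·(1/3) + 9 = 22/3.
For Player 2: with q = P(Left), equating A's and B's payoffs gives −6q + 10 = 3q + 6 ⇒ q = 4/9.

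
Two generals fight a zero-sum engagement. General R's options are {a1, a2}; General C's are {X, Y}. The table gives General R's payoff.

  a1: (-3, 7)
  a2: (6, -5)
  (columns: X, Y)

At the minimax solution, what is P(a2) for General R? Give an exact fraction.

Row minima: a1 → -3, a2 → -5; maximin = -3.
Column maxima: X → 6, Y → 7; minimax = 6.
-3 ≠ 6, so there is no saddle point; optimal play is mixed.
Let General R play a1 with probability p. Expected payoff against X: (-3)p + 6(1−p) = −9p + 6; against Y: 7p + (-5)(1−p) = 12p − 5.
Setting these equal: −9p + 6 = 12p − 5 ⇒ −21p = -11 ⇒ p = 11/21, and the value is (-9)·(11/21) + 6 = 9/7.
For General C: with q = P(X), equating a1's and a2's payoffs gives −10q + 7 = 11q − 5 ⇒ q = 4/7.

10/21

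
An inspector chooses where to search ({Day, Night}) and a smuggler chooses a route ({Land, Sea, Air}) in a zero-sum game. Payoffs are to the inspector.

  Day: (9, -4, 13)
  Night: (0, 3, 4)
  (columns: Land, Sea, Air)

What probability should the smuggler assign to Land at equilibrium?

7/16

Row minima: Day → -4, Night → 0; maximin = 0.
Column maxima: Land → 9, Sea → 3, Air → 13; minimax = 3.
0 ≠ 3, so there is no saddle point; optimal play is mixed.
Air is strictly dominated by Land (it gives the inspector strictly more in every row), so the smuggler never plays it.
On the remaining 2×2 (Day, Night vs Land, Sea):
Let the inspector play Day with probability p. Expected payoff against Land: 9p + 0(1−p) = 9p; against Sea: (-4)p + 3(1−p) = −7p + 3.
Setting these equal: 9p = −7p + 3 ⇒ 16p = 3 ⇒ p = 3/16, and the value is (9)·(3/16) = 27/16.
For the smuggler: with q = P(Land), equating Day's and Night's payoffs gives 13q − 4 = −3q + 3 ⇒ q = 7/16.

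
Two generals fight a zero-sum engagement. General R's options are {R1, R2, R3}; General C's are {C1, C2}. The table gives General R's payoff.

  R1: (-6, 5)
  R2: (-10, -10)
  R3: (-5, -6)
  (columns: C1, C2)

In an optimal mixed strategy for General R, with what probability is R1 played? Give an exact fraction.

1/12

Row minima: R1 → -6, R2 → -10, R3 → -6; maximin = -6.
Column maxima: C1 → -5, C2 → 5; minimax = -5.
-6 ≠ -5, so there is no saddle point; optimal play is mixed.
R2 is strictly dominated by R1, so General R never plays it.
On the remaining 2×2 (R1, R3 vs C1, C2):
Let General R play R1 with probability p. Expected payoff against C1: (-6)p + (-5)(1−p) = −p − 5; against C2: 5p + (-6)(1−p) = 11p − 6.
Setting these equal: −p − 5 = 11p − 6 ⇒ −12p = -1 ⇒ p = 1/12, and the value is (-1)·(1/12) − 5 = -61/12.
For General C: with q = P(C1), equating R1's and R3's payoffs gives −11q + 5 = q − 6 ⇒ q = 11/12.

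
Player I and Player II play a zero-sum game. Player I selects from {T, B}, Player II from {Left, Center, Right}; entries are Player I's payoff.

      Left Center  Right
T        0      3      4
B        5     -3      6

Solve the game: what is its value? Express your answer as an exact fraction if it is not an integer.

15/11

Row minima: T → 0, B → -3; maximin = 0.
Column maxima: Left → 5, Center → 3, Right → 6; minimax = 3.
0 ≠ 3, so there is no saddle point; optimal play is mixed.
Right is strictly dominated by Left (it gives Player I strictly more in every row), so Player II never plays it.
On the remaining 2×2 (T, B vs Left, Center):
Let Player I play T with probability p. Expected payoff against Left: 0p + 5(1−p) = −5p + 5; against Center: 3p + (-3)(1−p) = 6p − 3.
Setting these equal: −5p + 5 = 6p − 3 ⇒ −11p = -8 ⇒ p = 8/11, and the value is (-5)·(8/11) + 5 = 15/11.
For Player II: with q = P(Left), equating T's and B's payoffs gives −3q + 3 = 8q − 3 ⇒ q = 6/11.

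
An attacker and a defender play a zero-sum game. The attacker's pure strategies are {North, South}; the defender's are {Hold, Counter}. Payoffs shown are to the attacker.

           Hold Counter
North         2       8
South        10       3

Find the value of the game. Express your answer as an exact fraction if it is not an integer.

74/13

Row minima: North → 2, South → 3; maximin = 3.
Column maxima: Hold → 10, Counter → 8; minimax = 8.
3 ≠ 8, so there is no saddle point; optimal play is mixed.
Let the attacker play North with probability p. Expected payoff against Hold: 2p + 10(1−p) = −8p + 10; against Counter: 8p + 3(1−p) = 5p + 3.
Setting these equal: −8p + 10 = 5p + 3 ⇒ −13p = -7 ⇒ p = 7/13, and the value is (-8)·(7/13) + 10 = 74/13.
For the defender: with q = P(Hold), equating North's and South's payoffs gives −6q + 8 = 7q + 3 ⇒ q = 5/13.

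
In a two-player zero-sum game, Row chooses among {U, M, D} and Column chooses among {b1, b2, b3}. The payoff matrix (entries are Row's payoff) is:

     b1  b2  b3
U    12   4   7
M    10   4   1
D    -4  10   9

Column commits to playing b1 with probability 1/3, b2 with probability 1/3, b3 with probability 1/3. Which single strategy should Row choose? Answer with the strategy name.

Expected payoff of U: (1/3)·12 + (1/3)·4 + (1/3)·7 = 23/3.
Expected payoff of M: (1/3)·10 + (1/3)·4 + (1/3)·1 = 5.
Expected payoff of D: (1/3)·(-4) + (1/3)·10 + (1/3)·9 = 5.
The largest is 23/3, so Row's best response is U.

U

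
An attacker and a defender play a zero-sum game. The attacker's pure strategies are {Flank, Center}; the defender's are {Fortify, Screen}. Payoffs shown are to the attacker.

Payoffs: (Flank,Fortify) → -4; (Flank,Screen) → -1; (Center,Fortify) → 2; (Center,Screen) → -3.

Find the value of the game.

-7/4

Row minima: Flank → -4, Center → -3; maximin = -3.
Column maxima: Fortify → 2, Screen → -1; minimax = -1.
-3 ≠ -1, so there is no saddle point; optimal play is mixed.
Let the attacker play Flank with probability p. Expected payoff against Fortify: (-4)p + 2(1−p) = −6p + 2; against Screen: (-1)p + (-3)(1−p) = 2p − 3.
Setting these equal: −6p + 2 = 2p − 3 ⇒ −8p = -5 ⇒ p = 5/8, and the value is (-6)·(5/8) + 2 = -7/4.
For the defender: with q = P(Fortify), equating Flank's and Center's payoffs gives −3q − 1 = 5q − 3 ⇒ q = 1/4.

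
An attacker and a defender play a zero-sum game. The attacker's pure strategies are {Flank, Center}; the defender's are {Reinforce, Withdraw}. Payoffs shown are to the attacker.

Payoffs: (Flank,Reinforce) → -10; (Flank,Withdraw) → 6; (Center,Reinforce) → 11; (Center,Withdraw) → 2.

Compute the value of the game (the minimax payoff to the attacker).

86/25

Row minima: Flank → -10, Center → 2; maximin = 2.
Column maxima: Reinforce → 11, Withdraw → 6; minimax = 6.
2 ≠ 6, so there is no saddle point; optimal play is mixed.
Let the attacker play Flank with probability p. Expected payoff against Reinforce: (-10)p + 11(1−p) = −21p + 11; against Withdraw: 6p + 2(1−p) = 4p + 2.
Setting these equal: −21p + 11 = 4p + 2 ⇒ −25p = -9 ⇒ p = 9/25, and the value is (-21)·(9/25) + 11 = 86/25.
For the defender: with q = P(Reinforce), equating Flank's and Center's payoffs gives −16q + 6 = 9q + 2 ⇒ q = 4/25.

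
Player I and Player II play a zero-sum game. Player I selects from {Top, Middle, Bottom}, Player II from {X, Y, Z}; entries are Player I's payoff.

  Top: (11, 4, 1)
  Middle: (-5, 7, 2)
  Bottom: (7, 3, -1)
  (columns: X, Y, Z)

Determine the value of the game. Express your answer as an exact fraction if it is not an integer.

27/17

Row minima: Top → 1, Middle → -5, Bottom → -1; maximin = 1.
Column maxima: X → 11, Y → 7, Z → 2; minimax = 2.
1 ≠ 2, so there is no saddle point; optimal play is mixed.
Bottom is strictly dominated by Top, so Player I never plays it.
Y is strictly dominated by Z (it gives Player I strictly more in every row), so Player II never plays it.
On the remaining 2×2 (Top, Middle vs X, Z):
Let Player I play Top with probability p. Expected payoff against X: 11p + (-5)(1−p) = 16p − 5; against Z: 1p + 2(1−p) = −p + 2.
Setting these equal: 16p − 5 = −p + 2 ⇒ 17p = 7 ⇒ p = 7/17, and the value is (16)·(7/17) − 5 = 27/17.
For Player II: with q = P(X), equating Top's and Middle's payoffs gives 10q + 1 = −7q + 2 ⇒ q = 1/17.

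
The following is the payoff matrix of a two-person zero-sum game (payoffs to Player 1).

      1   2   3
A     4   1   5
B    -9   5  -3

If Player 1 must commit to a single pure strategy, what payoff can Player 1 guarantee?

1

Row minima: A → 1, B → -9.
The best of these is 1.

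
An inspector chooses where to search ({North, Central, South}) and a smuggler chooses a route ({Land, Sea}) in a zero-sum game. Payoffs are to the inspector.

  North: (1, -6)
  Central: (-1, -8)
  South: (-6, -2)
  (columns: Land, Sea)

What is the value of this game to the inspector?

-38/11

Row minima: North → -6, Central → -8, South → -6; maximin = -6.
Column maxima: Land → 1, Sea → -2; minimax = -2.
-6 ≠ -2, so there is no saddle point; optimal play is mixed.
Central is strictly dominated by North, so the inspector never plays it.
On the remaining 2×2 (North, South vs Land, Sea):
Let the inspector play North with probability p. Expected payoff against Land: 1p + (-6)(1−p) = 7p − 6; against Sea: (-6)p + (-2)(1−p) = −4p − 2.
Setting these equal: 7p − 6 = −4p − 2 ⇒ 11p = 4 ⇒ p = 4/11, and the value is (7)·(4/11) − 6 = -38/11.
For the smuggler: with q = P(Land), equating North's and South's payoffs gives 7q − 6 = −4q − 2 ⇒ q = 4/11.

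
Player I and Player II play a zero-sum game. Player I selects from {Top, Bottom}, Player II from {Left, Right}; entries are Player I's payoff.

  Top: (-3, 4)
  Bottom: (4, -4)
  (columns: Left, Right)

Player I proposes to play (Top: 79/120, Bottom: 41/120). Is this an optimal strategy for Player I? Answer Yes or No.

Against Left this mix gives (79/120)·(-3) + (41/120)·4 = -73/120.
Against Right this mix gives (79/120)·4 + (41/120)·(-4) = 19/15.
Player II will play Left, holding Player I to -73/120. Shifting weight toward the row that does better against Left would raise this floor (the equalizing mix achieves 4/15 against both Left and Right), so the proposed strategy is not optimal.

No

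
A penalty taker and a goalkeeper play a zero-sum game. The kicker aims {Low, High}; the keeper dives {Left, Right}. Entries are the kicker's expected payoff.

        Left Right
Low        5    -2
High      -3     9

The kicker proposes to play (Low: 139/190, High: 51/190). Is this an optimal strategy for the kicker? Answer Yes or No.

No

Against Left this mix gives (139/190)·5 + (51/190)·(-3) = 271/95.
Against Right this mix gives (139/190)·(-2) + (51/190)·9 = 181/190.
The keeper will play Right, holding the kicker to 181/190. Shifting weight toward the row that does better against Right would raise this floor (the equalizing mix achieves 39/19 against both Right and Left), so the proposed strategy is not optimal.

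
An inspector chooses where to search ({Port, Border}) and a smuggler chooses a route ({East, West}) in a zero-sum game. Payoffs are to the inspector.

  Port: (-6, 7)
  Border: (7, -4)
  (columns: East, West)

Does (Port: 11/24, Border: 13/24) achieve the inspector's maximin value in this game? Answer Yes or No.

Against East this mix gives (11/24)·(-6) + (13/24)·7 = 25/24.
Against West this mix gives (11/24)·7 + (13/24)·(-4) = 25/24.
All of the smuggler's active replies (East, West) yield 25/24, and no column does worse for the inspector. The mix makes the smuggler indifferent and guarantees 25/24, so it is optimal.

Yes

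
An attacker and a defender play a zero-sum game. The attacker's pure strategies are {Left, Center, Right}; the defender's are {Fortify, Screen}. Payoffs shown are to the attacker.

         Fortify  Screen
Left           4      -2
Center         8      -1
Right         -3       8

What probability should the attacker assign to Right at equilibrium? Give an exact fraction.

Row minima: Left → -2, Center → -1, Right → -3; maximin = -1.
Column maxima: Fortify → 8, Screen → 8; minimax = 8.
-1 ≠ 8, so there is no saddle point; optimal play is mixed.
Left is strictly dominated by Center, so the attacker never plays it.
On the remaining 2×2 (Center, Right vs Fortify, Screen):
Let the attacker play Center with probability p. Expected payoff against Fortify: 8p + (-3)(1−p) = 11p − 3; against Screen: (-1)p + 8(1−p) = −9p + 8.
Setting these equal: 11p − 3 = −9p + 8 ⇒ 20p = 11 ⇒ p = 11/20, and the value is (11)·(11/20) − 3 = 61/20.
For the defender: with q = P(Fortify), equating Center's and Right's payoffs gives 9q − 1 = −11q + 8 ⇒ q = 9/20.

9/20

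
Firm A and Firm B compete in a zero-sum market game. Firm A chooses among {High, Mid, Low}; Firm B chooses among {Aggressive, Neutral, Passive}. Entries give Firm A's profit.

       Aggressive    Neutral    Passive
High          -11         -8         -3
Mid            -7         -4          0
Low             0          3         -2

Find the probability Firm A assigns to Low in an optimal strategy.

7/9

Row minima: High → -11, Mid → -7, Low → -2; maximin = -2.
Column maxima: Aggressive → 0, Neutral → 3, Passive → 0; minimax = 0.
-2 ≠ 0, so there is no saddle point; optimal play is mixed.
High is strictly dominated by Mid, so Firm A never plays it.
Neutral is strictly dominated by Aggressive (it gives Firm A strictly more in every row), so Firm B never plays it.
On the remaining 2×2 (Mid, Low vs Aggressive, Passive):
Let Firm A play Mid with probability p. Expected payoff against Aggressive: (-7)p + 0(1−p) = −7p; against Passive: 0p + (-2)(1−p) = 2p − 2.
Setting these equal: −7p = 2p − 2 ⇒ −9p = -2 ⇒ p = 2/9, and the value is (-7)·(2/9) = -14/9.
For Firm B: with q = P(Aggressive), equating Mid's and Low's payoffs gives −7q = 2q − 2 ⇒ q = 2/9.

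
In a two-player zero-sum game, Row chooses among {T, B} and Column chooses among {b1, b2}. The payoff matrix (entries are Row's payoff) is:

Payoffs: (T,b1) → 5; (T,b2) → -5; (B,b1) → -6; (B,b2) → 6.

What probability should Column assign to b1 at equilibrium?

Row minima: T → -5, B → -6; maximin = -5.
Column maxima: b1 → 5, b2 → 6; minimax = 5.
-5 ≠ 5, so there is no saddle point; optimal play is mixed.
Let Row play T with probability p. Expected payoff against b1: 5p + (-6)(1−p) = 11p − 6; against b2: (-5)p + 6(1−p) = −11p + 6.
Setting these equal: 11p − 6 = −11p + 6 ⇒ 22p = 12 ⇒ p = 6/11, and the value is (11)·(6/11) − 6 = 0.
For Column: with q = P(b1), equating T's and B's payoffs gives 10q − 5 = −12q + 6 ⇒ q = 1/2.

1/2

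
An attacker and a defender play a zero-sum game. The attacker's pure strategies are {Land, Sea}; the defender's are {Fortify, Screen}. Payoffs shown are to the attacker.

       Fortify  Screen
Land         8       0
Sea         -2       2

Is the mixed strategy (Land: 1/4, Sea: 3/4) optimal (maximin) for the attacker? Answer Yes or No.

Against Fortify this mix gives (1/4)·8 + (3/4)·(-2) = 1/2.
Against Screen this mix gives (1/4)·0 + (3/4)·2 = 3/2.
The defender will play Fortify, holding the attacker to 1/2. Shifting weight toward the row that does better against Fortify would raise this floor (the equalizing mix achieves 4/3 against both Fortify and Screen), so the proposed strategy is not optimal.

No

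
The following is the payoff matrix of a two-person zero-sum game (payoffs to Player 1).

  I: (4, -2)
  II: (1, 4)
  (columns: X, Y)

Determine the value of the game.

2

Row minima: I → -2, II → 1; maximin = 1.
Column maxima: X → 4, Y → 4; minimax = 4.
1 ≠ 4, so there is no saddle point; optimal play is mixed.
Let Player 1 play I with probability p. Expected payoff against X: 4p + 1(1−p) = 3p + 1; against Y: (-2)p + 4(1−p) = −6p + 4.
Setting these equal: 3p + 1 = −6p + 4 ⇒ 9p = 3 ⇒ p = 1/3, and the value is (3)·(1/3) + 1 = 2.
For Player 2: with q = P(X), equating I's and II's payoffs gives 6q − 2 = −3q + 4 ⇒ q = 2/3.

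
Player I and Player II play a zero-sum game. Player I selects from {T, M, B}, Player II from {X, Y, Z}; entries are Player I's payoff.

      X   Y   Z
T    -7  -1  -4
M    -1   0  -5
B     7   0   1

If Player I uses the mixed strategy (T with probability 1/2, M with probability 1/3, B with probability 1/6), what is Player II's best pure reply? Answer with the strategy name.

If Player II plays X, Player I's expected payoff is (1/2)·(-7) + (1/3)·(-1) + (1/6)·7 = -8/3.
If Player II plays Y, Player I's expected payoff is (1/2)·(-1) + (1/3)·0 + (1/6)·0 = -1/2.
If Player II plays Z, Player I's expected payoff is (1/2)·(-4) + (1/3)·(-5) + (1/6)·1 = -7/2.
Player II minimizes Player I's payoff; the smallest is -7/2, so the best response is Z.

Z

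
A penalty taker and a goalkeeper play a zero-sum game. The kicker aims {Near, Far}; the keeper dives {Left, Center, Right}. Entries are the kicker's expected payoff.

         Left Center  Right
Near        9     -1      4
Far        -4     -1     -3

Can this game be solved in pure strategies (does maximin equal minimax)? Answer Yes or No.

Row minima: Near → -1, Far → -4; maximin = -1.
Column maxima: Left → 9, Center → -1, Right → 4; minimax = -1.
maximin = minimax = -1, so a saddle point exists.

Yes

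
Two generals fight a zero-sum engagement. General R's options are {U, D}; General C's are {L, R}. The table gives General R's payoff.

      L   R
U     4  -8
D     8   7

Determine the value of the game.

7

Row minima: U → -8, D → 7; maximin = 7.
Column maxima: L → 8, R → 7; minimax = 7.
Since maximin = minimax = 7, there is a saddle point and the value is 7.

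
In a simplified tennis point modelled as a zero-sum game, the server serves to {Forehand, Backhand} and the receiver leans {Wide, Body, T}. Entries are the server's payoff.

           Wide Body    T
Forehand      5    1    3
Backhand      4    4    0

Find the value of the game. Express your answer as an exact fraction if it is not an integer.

2

Row minima: Forehand → 1, Backhand → 0; maximin = 1.
Column maxima: Wide → 5, Body → 4, T → 3; minimax = 3.
1 ≠ 3, so there is no saddle point; optimal play is mixed.
Wide is strictly dominated by T (it gives the server strictly more in every row), so the receiver never plays it.
On the remaining 2×2 (Forehand, Backhand vs Body, T):
Let the server play Forehand with probability p. Expected payoff against Body: 1p + 4(1−p) = −3p + 4; against T: 3p + 0(1−p) = 3p.
Setting these equal: −3p + 4 = 3p ⇒ −6p = -4 ⇒ p = 2/3, and the value is (-3)·(2/3) + 4 = 2.
For the receiver: with q = P(Body), equating Forehand's and Backhand's payoffs gives −2q + 3 = 4q ⇒ q = 1/2.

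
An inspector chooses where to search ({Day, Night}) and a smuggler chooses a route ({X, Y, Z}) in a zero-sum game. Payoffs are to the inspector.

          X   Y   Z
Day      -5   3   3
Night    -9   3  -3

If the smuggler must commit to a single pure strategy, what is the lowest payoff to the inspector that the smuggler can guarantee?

-5

Column maxima: X → -5, Y → 3, Z → 3.
The smallest of these is -5.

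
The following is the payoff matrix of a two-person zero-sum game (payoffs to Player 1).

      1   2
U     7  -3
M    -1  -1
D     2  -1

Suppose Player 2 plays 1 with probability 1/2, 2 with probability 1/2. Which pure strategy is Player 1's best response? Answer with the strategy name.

Expected payoff of U: (1/2)·7 + (1/2)·(-3) = 2.
Expected payoff of M: (1/2)·(-1) + (1/2)·(-1) = -1.
Expected payoff of D: (1/2)·2 + (1/2)·(-1) = 1/2.
The largest is 2, so Player 1's best response is U.

U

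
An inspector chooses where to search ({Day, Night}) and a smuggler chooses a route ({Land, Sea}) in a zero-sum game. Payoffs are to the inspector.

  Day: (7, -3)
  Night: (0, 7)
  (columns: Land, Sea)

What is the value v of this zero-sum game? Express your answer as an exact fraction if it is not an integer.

Row minima: Day → -3, Night → 0; maximin = 0.
Column maxima: Land → 7, Sea → 7; minimax = 7.
0 ≠ 7, so there is no saddle point; optimal play is mixed.
Let the inspector play Day with probability p. Expected payoff against Land: 7p + 0(1−p) = 7p; against Sea: (-3)p + 7(1−p) = −10p + 7.
Setting these equal: 7p = −10p + 7 ⇒ 17p = 7 ⇒ p = 7/17, and the value is (7)·(7/17) = 49/17.
For the smuggler: with q = P(Land), equating Day's and Night's payoffs gives 10q − 3 = −7q + 7 ⇒ q = 10/17.

49/17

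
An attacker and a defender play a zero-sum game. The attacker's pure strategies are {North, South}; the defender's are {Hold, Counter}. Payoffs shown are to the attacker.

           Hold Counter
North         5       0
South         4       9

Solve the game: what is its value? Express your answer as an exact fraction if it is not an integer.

Row minima: North → 0, South → 4; maximin = 4.
Column maxima: Hold → 5, Counter → 9; minimax = 5.
4 ≠ 5, so there is no saddle point; optimal play is mixed.
Let the attacker play North with probability p. Expected payoff against Hold: 5p + 4(1−p) = p + 4; against Counter: 0p + 9(1−p) = −9p + 9.
Setting these equal: p + 4 = −9p + 9 ⇒ 10p = 5 ⇒ p = 1/2, and the value is (1)·(1/2) + 4 = 9/2.
For the defender: with q = P(Hold), equating North's and South's payoffs gives 5q = −5q + 9 ⇒ q = 9/10.

9/2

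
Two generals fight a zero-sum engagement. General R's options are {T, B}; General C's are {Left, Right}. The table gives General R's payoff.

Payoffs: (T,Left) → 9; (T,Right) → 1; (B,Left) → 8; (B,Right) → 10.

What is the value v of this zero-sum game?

41/5

Row minima: T → 1, B → 8; maximin = 8.
Column maxima: Left → 9, Right → 10; minimax = 9.
8 ≠ 9, so there is no saddle point; optimal play is mixed.
Let General R play T with probability p. Expected payoff against Left: 9p + 8(1−p) = p + 8; against Right: 1p + 10(1−p) = −9p + 10.
Setting these equal: p + 8 = −9p + 10 ⇒ 10p = 2 ⇒ p = 1/5, and the value is (1)·(1/5) + 8 = 41/5.
For General C: with q = P(Left), equating T's and B's payoffs gives 8q + 1 = −2q + 10 ⇒ q = 9/10.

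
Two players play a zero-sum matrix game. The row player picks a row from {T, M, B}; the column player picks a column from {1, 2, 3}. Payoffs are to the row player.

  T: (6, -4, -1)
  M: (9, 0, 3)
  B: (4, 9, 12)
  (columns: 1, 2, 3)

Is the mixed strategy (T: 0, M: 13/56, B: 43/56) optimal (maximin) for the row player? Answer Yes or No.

Against 1 this mix gives (13/56)·9 + (43/56)·4 = 289/56.
Against 2 this mix gives (13/56)·0 + (43/56)·9 = 387/56.
Against 3 this mix gives (13/56)·3 + (43/56)·12 = 555/56.
The column player will play 1, holding the row player to 289/56. Shifting weight toward the row that does better against 1 would raise this floor (the equalizing mix achieves 81/14 against both 1 and 2), so the proposed strategy is not optimal.

No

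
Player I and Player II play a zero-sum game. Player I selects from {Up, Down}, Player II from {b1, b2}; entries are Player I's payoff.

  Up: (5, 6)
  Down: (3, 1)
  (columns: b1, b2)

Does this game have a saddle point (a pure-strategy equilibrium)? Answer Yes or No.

Row minima: Up → 5, Down → 1; maximin = 5.
Column maxima: b1 → 5, b2 → 6; minimax = 5.
maximin = minimax = 5, so a saddle point exists.

Yes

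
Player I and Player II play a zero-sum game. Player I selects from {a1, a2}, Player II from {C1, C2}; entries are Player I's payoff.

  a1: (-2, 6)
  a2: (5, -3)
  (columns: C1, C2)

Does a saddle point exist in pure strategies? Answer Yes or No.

Row minima: a1 → -2, a2 → -3; maximin = -2.
Column maxima: C1 → 5, C2 → 6; minimax = 5.
-2 ≠ 5, so no pure-strategy equilibrium exists.

No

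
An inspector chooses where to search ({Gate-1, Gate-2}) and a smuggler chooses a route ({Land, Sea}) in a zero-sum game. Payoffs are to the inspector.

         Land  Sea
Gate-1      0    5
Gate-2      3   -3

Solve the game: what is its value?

Row minima: Gate-1 → 0, Gate-2 → -3; maximin = 0.
Column maxima: Land → 3, Sea → 5; minimax = 3.
0 ≠ 3, so there is no saddle point; optimal play is mixed.
Let the inspector play Gate-1 with probability p. Expected payoff against Land: 0p + 3(1−p) = −3p + 3; against Sea: 5p + (-3)(1−p) = 8p − 3.
Setting these equal: −3p + 3 = 8p − 3 ⇒ −11p = -6 ⇒ p = 6/11, and the value is (-3)·(6/11) + 3 = 15/11.
For the smuggler: with q = P(Land), equating Gate-1's and Gate-2's payoffs gives −5q + 5 = 6q − 3 ⇒ q = 8/11.

15/11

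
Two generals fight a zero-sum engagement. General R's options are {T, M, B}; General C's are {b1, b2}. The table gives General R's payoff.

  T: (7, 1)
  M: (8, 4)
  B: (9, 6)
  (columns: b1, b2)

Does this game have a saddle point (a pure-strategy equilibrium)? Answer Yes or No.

Row minima: T → 1, M → 4, B → 6; maximin = 6.
Column maxima: b1 → 9, b2 → 6; minimax = 6.
maximin = minimax = 6, so a saddle point exists.

Yes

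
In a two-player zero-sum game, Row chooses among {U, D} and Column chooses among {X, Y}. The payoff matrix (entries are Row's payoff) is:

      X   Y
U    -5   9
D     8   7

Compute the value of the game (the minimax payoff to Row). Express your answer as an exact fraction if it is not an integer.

Row minima: U → -5, D → 7; maximin = 7.
Column maxima: X → 8, Y → 9; minimax = 8.
7 ≠ 8, so there is no saddle point; optimal play is mixed.
Let Row play U with probability p. Expected payoff against X: (-5)p + 8(1−p) = −13p + 8; against Y: 9p + 7(1−p) = 2p + 7.
Setting these equal: −13p + 8 = 2p + 7 ⇒ −15p = -1 ⇒ p = 1/15, and the value is (-13)·(1/15) + 8 = 107/15.
For Column: with q = P(X), equating U's and D's payoffs gives −14q + 9 = q + 7 ⇒ q = 2/15.

107/15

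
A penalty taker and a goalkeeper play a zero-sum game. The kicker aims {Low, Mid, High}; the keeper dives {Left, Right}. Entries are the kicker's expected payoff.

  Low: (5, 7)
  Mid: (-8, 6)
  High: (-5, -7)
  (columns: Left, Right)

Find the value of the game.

Row minima: Low → 5, Mid → -8, High → -7; maximin = 5.
Column maxima: Left → 5, Right → 7; minimax = 5.
Since maximin = minimax = 5, there is a saddle point and the value is 5.

5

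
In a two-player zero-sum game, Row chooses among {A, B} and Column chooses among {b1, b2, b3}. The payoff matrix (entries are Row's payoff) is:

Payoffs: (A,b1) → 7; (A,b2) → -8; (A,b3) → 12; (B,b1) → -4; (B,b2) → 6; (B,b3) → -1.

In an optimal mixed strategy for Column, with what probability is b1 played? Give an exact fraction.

14/25

Row minima: A → -8, B → -4; maximin = -4.
Column maxima: b1 → 7, b2 → 6, b3 → 12; minimax = 6.
-4 ≠ 6, so there is no saddle point; optimal play is mixed.
b3 is strictly dominated by b1 (it gives Row strictly more in every row), so Column never plays it.
On the remaining 2×2 (A, B vs b1, b2):
Let Row play A with probability p. Expected payoff against b1: 7p + (-4)(1−p) = 11p − 4; against b2: (-8)p + 6(1−p) = −14p + 6.
Setting these equal: 11p − 4 = −14p + 6 ⇒ 25p = 10 ⇒ p = 2/5, and the value is (11)·(2/5) − 4 = 2/5.
For Column: with q = P(b1), equating A's and B's payoffs gives 15q − 8 = −10q + 6 ⇒ q = 14/25.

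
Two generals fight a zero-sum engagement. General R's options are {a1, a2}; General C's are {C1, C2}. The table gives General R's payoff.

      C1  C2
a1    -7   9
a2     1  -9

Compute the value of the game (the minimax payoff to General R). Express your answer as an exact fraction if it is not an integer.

Row minima: a1 → -7, a2 → -9; maximin = -7.
Column maxima: C1 → 1, C2 → 9; minimax = 1.
-7 ≠ 1, so there is no saddle point; optimal play is mixed.
Let General R play a1 with probability p. Expected payoff against C1: (-7)p + 1(1−p) = −8p + 1; against C2: 9p + (-9)(1−p) = 18p − 9.
Setting these equal: −8p + 1 = 18p − 9 ⇒ −26p = -10 ⇒ p = 5/13, and the value is (-8)·(5/13) + 1 = -27/13.
For General C: with q = P(C1), equating a1's and a2's payoffs gives −16q + 9 = 10q − 9 ⇒ q = 9/13.

-27/13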